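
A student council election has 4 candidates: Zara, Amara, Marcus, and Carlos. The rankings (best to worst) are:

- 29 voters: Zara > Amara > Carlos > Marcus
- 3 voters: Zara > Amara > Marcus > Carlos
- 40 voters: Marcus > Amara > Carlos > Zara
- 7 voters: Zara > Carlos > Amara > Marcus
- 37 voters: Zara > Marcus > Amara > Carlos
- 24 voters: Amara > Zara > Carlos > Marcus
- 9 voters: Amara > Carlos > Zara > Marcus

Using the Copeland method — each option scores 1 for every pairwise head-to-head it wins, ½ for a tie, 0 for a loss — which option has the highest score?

Zara: beats Amara, Marcus, and Carlos → score 3.
Amara: beats Carlos; loses to Zara and Marcus → score 1.
Marcus: beats Amara and Carlos; loses to Zara → score 2.
Carlos: loses to Zara, Amara, and Marcus → score 0.
Zara has the best pairwise record.

Zara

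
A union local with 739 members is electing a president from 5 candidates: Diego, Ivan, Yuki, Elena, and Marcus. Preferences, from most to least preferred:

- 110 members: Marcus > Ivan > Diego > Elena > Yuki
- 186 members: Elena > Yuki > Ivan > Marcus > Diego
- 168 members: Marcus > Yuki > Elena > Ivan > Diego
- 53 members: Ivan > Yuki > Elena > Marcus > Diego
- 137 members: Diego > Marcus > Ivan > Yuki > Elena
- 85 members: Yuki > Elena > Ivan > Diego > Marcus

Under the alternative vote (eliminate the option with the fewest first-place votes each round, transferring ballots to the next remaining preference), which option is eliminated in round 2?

Diego

Round 1: Diego 137, Ivan 53, Yuki 85, Elena 186, Marcus 278. Eliminate Ivan.
Round 2: Diego 137, Yuki 138, Elena 186, Marcus 278. Eliminate Diego.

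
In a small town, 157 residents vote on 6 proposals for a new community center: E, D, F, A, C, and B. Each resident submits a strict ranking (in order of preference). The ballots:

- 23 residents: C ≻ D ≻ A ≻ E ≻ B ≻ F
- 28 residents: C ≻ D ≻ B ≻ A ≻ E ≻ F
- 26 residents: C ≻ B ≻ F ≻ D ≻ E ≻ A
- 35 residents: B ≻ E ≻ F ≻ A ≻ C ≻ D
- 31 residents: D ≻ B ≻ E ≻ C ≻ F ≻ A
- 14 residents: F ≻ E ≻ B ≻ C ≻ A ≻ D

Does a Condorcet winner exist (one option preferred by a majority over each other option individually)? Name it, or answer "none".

Checking pairwise contests:
D beats E 108–49.
C beats D 126–31.
E beats F 117–40.
E beats A 106–51.
E beats C 80–77.
D beats B 82–75.
Every option loses at least one head-to-head, so there is no Condorcet winner.

none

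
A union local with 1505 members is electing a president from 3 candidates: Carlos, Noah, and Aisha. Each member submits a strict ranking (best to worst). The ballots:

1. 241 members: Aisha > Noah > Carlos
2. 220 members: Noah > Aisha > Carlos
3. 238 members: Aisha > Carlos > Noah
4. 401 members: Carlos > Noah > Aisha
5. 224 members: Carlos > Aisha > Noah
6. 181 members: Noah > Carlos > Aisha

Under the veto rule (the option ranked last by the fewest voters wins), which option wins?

Last-place votes: Carlos 461, Noah 462, Aisha 582.
Carlos is ranked last by the fewest voters, so Carlos wins.

Carlos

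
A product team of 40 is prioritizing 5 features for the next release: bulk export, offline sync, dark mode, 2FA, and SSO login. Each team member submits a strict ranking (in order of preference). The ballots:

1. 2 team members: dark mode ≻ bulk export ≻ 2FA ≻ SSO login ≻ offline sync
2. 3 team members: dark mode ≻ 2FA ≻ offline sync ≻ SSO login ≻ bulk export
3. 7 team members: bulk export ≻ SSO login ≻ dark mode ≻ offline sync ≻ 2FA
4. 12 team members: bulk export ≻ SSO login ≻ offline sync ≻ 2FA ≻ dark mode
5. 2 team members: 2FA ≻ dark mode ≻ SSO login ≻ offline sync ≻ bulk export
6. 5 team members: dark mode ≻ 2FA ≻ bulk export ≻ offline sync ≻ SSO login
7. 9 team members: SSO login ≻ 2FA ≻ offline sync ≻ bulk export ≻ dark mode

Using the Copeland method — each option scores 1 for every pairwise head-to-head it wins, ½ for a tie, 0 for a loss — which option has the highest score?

bulk export

bulk export: beats offline sync, dark mode, 2FA, and SSO login → score 4.
offline sync: beats dark mode; loses to bulk export, 2FA, and SSO login → score 1.
dark mode: loses to bulk export, offline sync, 2FA, and SSO login → score 0.
2FA: beats offline sync and dark mode; loses to bulk export and SSO login → score 2.
SSO login: beats offline sync, dark mode, and 2FA; loses to bulk export → score 3.
bulk export has the best pairwise record.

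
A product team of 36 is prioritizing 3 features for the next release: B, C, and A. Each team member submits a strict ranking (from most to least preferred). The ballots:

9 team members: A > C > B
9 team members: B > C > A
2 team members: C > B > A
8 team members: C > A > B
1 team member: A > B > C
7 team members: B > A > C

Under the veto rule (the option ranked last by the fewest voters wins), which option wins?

C

Last-place votes: B 17, C 8, A 11.
C is ranked last by the fewest voters, so C wins.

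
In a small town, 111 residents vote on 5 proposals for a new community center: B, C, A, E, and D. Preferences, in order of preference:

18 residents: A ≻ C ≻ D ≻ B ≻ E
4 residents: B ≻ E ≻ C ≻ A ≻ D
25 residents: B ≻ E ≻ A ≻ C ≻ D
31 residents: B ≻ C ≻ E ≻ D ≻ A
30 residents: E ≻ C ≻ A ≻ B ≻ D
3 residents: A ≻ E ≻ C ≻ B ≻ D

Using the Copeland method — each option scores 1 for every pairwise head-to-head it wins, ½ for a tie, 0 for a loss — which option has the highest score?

B

B: beats C, A, E, and D → score 4.
C: beats A and D; loses to B and E → score 2.
A: beats D; loses to B, C, and E → score 1.
E: beats C, A, and D; loses to B → score 3.
D: loses to B, C, A, and E → score 0.
B has the best pairwise record.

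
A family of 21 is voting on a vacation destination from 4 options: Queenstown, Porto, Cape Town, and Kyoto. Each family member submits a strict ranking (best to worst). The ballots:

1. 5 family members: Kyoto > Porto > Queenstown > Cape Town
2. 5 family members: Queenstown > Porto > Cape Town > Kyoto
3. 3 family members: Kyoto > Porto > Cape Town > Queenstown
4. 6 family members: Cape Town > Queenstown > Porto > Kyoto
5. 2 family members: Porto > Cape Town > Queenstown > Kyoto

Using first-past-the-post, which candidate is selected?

Kyoto

First-place votes: Queenstown 5, Porto 2, Cape Town 6, Kyoto 8.
Kyoto has the most first-place votes.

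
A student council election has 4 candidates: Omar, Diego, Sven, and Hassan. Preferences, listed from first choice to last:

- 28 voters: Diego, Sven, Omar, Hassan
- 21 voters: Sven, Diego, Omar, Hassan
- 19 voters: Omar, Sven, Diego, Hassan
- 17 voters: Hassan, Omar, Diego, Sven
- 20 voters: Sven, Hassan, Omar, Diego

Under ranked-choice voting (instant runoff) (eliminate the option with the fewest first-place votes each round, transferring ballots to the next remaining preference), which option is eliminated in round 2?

Diego

Round 1: Omar 19, Diego 28, Sven 41, Hassan 17. Eliminate Hassan.
Round 2: Omar 36, Diego 28, Sven 41. Eliminate Diego.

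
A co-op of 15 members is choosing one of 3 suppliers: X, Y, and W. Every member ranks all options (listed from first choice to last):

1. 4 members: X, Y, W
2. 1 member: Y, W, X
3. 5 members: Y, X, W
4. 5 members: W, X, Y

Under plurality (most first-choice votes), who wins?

Y

First-place votes: X 4, Y 6, W 5.
Y has the most first-place votes.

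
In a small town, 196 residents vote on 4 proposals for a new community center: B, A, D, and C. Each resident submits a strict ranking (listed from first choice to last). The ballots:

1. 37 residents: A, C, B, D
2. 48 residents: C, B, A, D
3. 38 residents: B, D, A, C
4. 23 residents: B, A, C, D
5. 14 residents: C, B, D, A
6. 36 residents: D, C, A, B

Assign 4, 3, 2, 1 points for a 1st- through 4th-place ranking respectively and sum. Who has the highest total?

C

B: 37·2 + 48·3 + 38·4 + 23·4 + 14·3 + 36·1 = 540
A: 37·4 + 48·2 + 38·2 + 23·3 + 14·1 + 36·2 = 475
D: 37·1 + 48·1 + 38·3 + 23·1 + 14·2 + 36·4 = 394
C: 37·3 + 48·4 + 38·1 + 23·2 + 14·4 + 36·3 = 551
C has the highest Borda score (551).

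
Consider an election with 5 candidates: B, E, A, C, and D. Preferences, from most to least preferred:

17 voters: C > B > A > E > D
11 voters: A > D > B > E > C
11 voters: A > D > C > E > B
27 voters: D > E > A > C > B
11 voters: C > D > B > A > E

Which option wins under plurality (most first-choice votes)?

C

First-place votes: B 0, E 0, A 22, C 28, D 27.
C has the most first-place votes.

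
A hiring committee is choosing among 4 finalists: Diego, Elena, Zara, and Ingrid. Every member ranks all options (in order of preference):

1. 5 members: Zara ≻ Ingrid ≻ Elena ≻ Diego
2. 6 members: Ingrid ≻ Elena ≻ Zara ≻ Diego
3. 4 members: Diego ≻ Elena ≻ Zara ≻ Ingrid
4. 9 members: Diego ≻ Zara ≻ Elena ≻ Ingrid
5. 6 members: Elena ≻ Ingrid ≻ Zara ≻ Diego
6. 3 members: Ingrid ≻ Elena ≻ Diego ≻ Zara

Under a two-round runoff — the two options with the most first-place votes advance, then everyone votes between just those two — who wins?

Round 1 first-place votes: Diego 13, Elena 6, Zara 5, Ingrid 9.
Diego and Ingrid advance.
Runoff: Diego is preferred to Ingrid by 13 voters; Ingrid by 20.
Ingrid wins the runoff.

Ingrid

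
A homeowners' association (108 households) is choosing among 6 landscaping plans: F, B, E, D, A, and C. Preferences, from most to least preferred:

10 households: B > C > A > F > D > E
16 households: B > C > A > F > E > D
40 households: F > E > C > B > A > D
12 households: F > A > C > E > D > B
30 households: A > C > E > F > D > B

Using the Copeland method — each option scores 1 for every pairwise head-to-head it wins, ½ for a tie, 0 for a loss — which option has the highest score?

F: beats B, E, and D; loses to A and C → score 3.
B: beats D and A; loses to F, E, and C → score 2.
E: beats B and D; loses to F, A, and C → score 2.
D: loses to F, B, E, A, and C → score 0.
A: beats F, E, and D; loses to B and C → score 3.
C: beats F, B, E, D, and A → score 5.
C has the best pairwise record.

C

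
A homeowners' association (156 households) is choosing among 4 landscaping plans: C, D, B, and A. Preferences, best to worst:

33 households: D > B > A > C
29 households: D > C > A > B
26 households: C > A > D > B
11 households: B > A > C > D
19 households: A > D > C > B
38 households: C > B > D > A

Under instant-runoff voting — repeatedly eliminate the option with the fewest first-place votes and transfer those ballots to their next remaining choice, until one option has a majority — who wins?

D

Round 1: C 64, D 62, B 11, A 19. Eliminate B.
Round 2: C 64, D 62, A 30. Eliminate A.
Round 3: C 75, D 81. D has a majority.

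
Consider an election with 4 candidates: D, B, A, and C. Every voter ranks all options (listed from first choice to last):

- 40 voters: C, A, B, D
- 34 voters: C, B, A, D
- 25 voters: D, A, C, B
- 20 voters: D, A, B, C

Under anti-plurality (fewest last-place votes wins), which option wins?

Last-place votes: D 74, B 25, A 0, C 20.
A is ranked last by the fewest voters, so A wins.

A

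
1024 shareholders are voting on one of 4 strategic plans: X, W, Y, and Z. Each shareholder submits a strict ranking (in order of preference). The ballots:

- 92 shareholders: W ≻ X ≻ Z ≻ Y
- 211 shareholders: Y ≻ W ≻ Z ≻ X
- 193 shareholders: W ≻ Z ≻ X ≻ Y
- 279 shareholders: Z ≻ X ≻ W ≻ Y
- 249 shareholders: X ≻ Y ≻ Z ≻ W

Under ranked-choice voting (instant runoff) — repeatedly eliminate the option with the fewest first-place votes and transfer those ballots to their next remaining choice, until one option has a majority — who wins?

Round 1: X 249, W 285, Y 211, Z 279. Eliminate Y.
Round 2: X 249, W 496, Z 279. Eliminate X.
Round 3: W 496, Z 528. Z has a majority.

Z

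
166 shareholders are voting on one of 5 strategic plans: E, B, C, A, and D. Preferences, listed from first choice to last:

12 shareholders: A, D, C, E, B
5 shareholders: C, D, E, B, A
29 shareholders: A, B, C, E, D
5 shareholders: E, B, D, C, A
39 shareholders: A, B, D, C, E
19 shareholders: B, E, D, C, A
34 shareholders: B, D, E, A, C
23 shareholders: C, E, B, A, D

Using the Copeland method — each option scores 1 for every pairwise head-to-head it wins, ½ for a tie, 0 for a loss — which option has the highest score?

E: beats A; loses to B, C, and D → score 1.
B: beats E, C, A, and D → score 4.
C: beats E; loses to B, A, and D → score 1.
A: beats C and D; loses to E and B → score 2.
D: beats E and C; loses to B and A → score 2.
B has the best pairwise record.

B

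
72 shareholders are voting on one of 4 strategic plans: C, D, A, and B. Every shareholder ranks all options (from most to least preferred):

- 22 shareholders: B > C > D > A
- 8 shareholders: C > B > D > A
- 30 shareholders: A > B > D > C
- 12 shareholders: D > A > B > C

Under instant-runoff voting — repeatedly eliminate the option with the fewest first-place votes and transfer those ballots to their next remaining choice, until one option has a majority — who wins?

Round 1: C 8, D 12, A 30, B 22. Eliminate C.
Round 2: D 12, A 30, B 30. Eliminate D.
Round 3: A 42, B 30. A has a majority.

A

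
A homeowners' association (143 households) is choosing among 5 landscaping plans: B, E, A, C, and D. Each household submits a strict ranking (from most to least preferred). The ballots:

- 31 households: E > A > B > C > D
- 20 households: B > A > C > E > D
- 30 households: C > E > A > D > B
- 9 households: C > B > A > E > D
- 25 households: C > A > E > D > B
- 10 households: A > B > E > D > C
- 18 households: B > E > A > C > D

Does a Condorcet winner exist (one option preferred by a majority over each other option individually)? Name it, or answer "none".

Checking pairwise contests:
E beats B 86–57.
C beats E 84–59.
E beats A 79–64.
B beats C 79–64.
B beats D 88–55.
Every option loses at least one head-to-head, so there is no Condorcet winner.

none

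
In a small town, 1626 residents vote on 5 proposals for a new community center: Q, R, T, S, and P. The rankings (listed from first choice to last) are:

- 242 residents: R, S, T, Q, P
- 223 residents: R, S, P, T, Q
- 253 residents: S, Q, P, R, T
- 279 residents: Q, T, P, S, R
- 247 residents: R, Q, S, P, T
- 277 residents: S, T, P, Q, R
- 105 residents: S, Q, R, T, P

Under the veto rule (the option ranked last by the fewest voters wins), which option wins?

Last-place votes: Q 223, R 556, T 500, S 0, P 347.
S is ranked last by the fewest voters, so S wins.

S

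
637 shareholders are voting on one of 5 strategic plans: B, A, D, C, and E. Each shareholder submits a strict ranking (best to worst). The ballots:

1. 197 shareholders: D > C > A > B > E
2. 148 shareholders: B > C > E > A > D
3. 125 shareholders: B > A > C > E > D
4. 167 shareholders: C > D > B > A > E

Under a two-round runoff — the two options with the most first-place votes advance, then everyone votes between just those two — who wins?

Round 1 first-place votes: B 273, A 0, D 197, C 167, E 0.
B and D advance.
Runoff: B is preferred to D by 273 voters; D by 364.
D wins the runoff.

D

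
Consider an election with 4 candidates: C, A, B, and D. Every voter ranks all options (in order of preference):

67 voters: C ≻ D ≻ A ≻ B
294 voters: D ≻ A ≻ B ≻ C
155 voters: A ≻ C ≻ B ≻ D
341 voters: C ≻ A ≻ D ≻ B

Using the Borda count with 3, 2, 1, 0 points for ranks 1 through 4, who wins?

C: 67·3 + 294·0 + 155·2 + 341·3 = 1534
A: 67·1 + 294·2 + 155·3 + 341·2 = 1802
B: 67·0 + 294·1 + 155·1 + 341·0 = 449
D: 67·2 + 294·3 + 155·0 + 341·1 = 1357
A has the highest Borda score (1802).

A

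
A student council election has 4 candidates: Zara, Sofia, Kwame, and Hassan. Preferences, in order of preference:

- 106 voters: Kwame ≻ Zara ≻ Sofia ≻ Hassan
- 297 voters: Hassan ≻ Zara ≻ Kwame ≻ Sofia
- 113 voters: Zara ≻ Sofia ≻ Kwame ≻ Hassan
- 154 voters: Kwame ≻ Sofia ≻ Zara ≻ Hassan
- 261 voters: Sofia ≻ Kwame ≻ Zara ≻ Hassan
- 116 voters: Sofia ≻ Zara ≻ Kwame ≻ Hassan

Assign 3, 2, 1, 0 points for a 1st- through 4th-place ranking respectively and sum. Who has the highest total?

Zara: 106·2 + 297·2 + 113·3 + 154·1 + 261·1 + 116·2 = 1792
Sofia: 106·1 + 297·0 + 113·2 + 154·2 + 261·3 + 116·3 = 1771
Kwame: 106·3 + 297·1 + 113·1 + 154·3 + 261·2 + 116·1 = 1828
Hassan: 106·0 + 297·3 + 113·0 + 154·0 + 261·0 + 116·0 = 891
Kwame has the highest Borda score (1828).

Kwame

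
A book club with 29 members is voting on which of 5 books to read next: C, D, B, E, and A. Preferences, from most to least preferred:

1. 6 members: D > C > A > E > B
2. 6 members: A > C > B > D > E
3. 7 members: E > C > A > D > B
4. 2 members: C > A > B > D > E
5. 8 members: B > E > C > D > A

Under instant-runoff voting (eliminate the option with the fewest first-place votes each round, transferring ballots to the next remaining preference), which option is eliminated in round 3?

E

Round 1: C 2, D 6, B 8, E 7, A 6. Eliminate C.
Round 2: D 6, B 8, E 7, A 8. Eliminate D.
Round 3: B 8, E 7, A 14. Eliminate E.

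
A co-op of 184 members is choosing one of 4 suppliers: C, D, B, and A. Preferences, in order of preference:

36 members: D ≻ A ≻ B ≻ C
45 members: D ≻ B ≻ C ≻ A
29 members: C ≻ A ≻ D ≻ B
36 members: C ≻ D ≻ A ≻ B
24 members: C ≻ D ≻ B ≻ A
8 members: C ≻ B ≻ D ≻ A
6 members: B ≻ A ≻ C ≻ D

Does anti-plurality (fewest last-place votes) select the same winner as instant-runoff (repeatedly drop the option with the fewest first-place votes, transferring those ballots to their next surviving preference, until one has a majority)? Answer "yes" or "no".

no

Anti-plurality — last-place votes: C 36, D 6, B 65, A 77. Winner: D.
Instant-runoff — R1 C 97, D 81, B 6, A 0 (C winner). Winner: C.
The two methods disagree.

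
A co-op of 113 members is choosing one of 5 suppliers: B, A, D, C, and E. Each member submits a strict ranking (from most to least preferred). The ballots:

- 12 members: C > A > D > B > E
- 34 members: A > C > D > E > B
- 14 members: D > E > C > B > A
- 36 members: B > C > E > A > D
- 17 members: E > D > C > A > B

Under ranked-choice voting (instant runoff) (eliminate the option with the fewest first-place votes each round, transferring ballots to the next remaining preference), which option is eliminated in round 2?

Round 1: B 36, A 34, D 14, C 12, E 17. Eliminate C.
Round 2: B 36, A 46, D 14, E 17. Eliminate D.

D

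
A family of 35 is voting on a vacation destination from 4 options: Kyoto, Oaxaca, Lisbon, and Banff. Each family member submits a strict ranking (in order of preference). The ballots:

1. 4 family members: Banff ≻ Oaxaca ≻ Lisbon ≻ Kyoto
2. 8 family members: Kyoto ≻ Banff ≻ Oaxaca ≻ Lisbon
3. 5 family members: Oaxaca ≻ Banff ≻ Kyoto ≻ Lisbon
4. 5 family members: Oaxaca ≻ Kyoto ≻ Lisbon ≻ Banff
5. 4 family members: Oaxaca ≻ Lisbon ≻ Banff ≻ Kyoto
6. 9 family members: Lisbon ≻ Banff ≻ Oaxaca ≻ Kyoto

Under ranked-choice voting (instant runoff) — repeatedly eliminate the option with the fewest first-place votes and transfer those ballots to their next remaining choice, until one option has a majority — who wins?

Round 1: Kyoto 8, Oaxaca 14, Lisbon 9, Banff 4. Eliminate Banff.
Round 2: Kyoto 8, Oaxaca 18, Lisbon 9. Oaxaca has a majority.

Oaxaca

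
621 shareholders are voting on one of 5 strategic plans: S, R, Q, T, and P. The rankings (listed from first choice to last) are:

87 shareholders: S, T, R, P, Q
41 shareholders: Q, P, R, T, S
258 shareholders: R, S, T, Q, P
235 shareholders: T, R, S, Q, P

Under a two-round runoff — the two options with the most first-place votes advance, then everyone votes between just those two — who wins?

T

Round 1 first-place votes: S 87, R 258, Q 41, T 235, P 0.
R and T advance.
Runoff: R is preferred to T by 299 voters; T by 322.
T wins the runoff.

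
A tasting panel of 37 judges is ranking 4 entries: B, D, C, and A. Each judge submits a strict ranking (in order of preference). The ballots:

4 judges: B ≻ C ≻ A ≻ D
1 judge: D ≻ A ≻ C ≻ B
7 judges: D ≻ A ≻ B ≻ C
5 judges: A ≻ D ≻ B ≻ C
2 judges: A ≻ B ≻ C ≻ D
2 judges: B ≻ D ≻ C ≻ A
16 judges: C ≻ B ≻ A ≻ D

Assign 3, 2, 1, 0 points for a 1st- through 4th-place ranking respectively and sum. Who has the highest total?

B: 4·3 + 1·0 + 7·1 + 5·1 + 2·2 + 2·3 + 16·2 = 66
D: 4·0 + 1·3 + 7·3 + 5·2 + 2·0 + 2·2 + 16·0 = 38
C: 4·2 + 1·1 + 7·0 + 5·0 + 2·1 + 2·1 + 16·3 = 61
A: 4·1 + 1·2 + 7·2 + 5·3 + 2·3 + 2·0 + 16·1 = 57
B has the highest Borda score (66).

B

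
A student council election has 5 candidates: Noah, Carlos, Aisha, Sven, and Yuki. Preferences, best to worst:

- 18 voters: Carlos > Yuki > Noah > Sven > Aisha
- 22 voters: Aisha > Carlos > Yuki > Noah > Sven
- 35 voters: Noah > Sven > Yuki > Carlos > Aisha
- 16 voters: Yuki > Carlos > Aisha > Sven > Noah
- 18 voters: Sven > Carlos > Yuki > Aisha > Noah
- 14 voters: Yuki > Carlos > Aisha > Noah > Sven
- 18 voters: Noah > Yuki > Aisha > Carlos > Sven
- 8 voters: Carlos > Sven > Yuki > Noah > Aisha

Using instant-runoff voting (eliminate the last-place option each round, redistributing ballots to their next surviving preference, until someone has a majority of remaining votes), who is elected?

Carlos

Round 1: Noah 53, Carlos 26, Aisha 22, Sven 18, Yuki 30. Eliminate Sven.
Round 2: Noah 53, Carlos 44, Aisha 22, Yuki 30. Eliminate Aisha.
Round 3: Noah 53, Carlos 66, Yuki 30. Eliminate Yuki.
Round 4: Noah 53, Carlos 96. Carlos has a majority.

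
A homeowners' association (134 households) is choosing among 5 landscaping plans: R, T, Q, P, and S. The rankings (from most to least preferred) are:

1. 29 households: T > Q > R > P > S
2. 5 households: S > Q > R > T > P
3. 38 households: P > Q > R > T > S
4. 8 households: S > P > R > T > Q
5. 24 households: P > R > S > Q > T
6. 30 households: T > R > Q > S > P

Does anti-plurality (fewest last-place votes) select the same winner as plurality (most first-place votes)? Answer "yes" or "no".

no

Anti-plurality — last-place votes: R 0, T 24, Q 8, P 35, S 67. Winner: R.
Plurality — first-place votes: R 0, T 59, Q 0, P 62, S 13. Winner: P.
The two methods disagree.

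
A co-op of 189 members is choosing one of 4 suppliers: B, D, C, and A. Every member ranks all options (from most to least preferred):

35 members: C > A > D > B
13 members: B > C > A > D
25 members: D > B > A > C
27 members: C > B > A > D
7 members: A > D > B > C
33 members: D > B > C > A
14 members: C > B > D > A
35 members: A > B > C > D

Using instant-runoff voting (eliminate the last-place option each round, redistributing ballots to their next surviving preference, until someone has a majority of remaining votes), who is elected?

C

Round 1: B 13, D 58, C 76, A 42. Eliminate B.
Round 2: D 58, C 89, A 42. Eliminate A.
Round 3: D 65, C 124. C has a majority.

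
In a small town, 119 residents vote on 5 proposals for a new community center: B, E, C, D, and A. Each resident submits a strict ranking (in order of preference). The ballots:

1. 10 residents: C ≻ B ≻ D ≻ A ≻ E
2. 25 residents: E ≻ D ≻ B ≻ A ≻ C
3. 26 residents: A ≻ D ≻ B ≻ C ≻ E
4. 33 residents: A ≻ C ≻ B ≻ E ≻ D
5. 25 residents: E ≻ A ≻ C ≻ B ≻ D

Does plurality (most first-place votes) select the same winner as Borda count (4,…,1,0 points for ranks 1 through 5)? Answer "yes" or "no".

Plurality — first-place votes: B 0, E 50, C 10, D 0, A 59. Winner: A.
Borda — scores: B 223, E 233, C 215, D 173, A 346. Winner: A.
The two methods agree.

yes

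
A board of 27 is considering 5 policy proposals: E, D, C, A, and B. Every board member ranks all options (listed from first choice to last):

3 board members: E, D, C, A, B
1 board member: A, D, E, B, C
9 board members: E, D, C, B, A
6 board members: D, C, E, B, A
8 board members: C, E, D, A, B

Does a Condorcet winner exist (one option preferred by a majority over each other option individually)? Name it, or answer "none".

none

Checking pairwise contests:
C beats E 14–13.
E beats D 20–7.
D beats C 19–8.
E beats A 26–1.
E beats B 27–0.
Every option loses at least one head-to-head, so there is no Condorcet winner.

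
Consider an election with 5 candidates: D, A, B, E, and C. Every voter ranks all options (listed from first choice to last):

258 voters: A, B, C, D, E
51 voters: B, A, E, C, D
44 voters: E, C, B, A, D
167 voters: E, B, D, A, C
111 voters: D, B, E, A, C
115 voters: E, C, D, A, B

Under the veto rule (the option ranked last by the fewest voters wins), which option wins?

Last-place votes: D 95, A 0, B 115, E 258, C 278.
A is ranked last by the fewest voters, so A wins.

A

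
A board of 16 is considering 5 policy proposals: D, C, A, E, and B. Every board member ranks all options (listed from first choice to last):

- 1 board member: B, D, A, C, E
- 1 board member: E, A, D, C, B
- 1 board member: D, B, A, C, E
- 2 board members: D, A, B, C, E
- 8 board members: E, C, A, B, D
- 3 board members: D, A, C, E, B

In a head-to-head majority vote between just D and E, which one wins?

Voters preferring D to E: 7; preferring E to D: 9.
E wins the head-to-head.

E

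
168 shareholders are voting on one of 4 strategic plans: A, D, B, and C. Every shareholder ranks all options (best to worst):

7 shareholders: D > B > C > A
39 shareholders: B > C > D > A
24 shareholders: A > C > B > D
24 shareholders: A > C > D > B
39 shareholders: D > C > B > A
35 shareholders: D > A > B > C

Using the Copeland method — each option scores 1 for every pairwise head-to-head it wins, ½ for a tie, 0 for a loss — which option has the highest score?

A: loses to D, B, and C → score 0.
D: beats A and B; loses to C → score 2.
B: beats A; loses to D and C → score 1.
C: beats A, D, and B → score 3.
C has the best pairwise record.

C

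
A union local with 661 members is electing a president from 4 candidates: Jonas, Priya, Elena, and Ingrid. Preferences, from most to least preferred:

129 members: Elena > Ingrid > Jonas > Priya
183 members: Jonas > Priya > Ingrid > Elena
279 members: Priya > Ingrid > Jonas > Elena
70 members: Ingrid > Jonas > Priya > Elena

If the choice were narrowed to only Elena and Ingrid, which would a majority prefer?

Voters preferring Elena to Ingrid: 129; preferring Ingrid to Elena: 532.
Ingrid wins the head-to-head.

Ingrid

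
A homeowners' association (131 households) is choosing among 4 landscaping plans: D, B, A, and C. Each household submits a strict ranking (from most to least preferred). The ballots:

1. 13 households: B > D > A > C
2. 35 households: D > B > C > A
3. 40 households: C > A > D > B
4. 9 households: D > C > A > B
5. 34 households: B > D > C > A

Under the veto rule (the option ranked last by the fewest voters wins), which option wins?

D

Last-place votes: D 0, B 49, A 69, C 13.
D is ranked last by the fewest voters, so D wins.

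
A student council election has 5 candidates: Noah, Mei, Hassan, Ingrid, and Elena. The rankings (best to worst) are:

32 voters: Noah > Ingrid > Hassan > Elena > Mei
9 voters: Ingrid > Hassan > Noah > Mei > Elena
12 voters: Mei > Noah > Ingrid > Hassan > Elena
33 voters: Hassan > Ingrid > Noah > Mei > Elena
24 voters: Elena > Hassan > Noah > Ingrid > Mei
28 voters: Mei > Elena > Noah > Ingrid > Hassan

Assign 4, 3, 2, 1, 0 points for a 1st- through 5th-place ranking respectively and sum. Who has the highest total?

Noah: 32·4 + 9·2 + 12·3 + 33·2 + 24·2 + 28·2 = 352
Mei: 32·0 + 9·1 + 12·4 + 33·1 + 24·0 + 28·4 = 202
Hassan: 32·2 + 9·3 + 12·1 + 33·4 + 24·3 + 28·0 = 307
Ingrid: 32·3 + 9·4 + 12·2 + 33·3 + 24·1 + 28·1 = 307
Elena: 32·1 + 9·0 + 12·0 + 33·0 + 24·4 + 28·3 = 212
Noah has the highest Borda score (352).

Noah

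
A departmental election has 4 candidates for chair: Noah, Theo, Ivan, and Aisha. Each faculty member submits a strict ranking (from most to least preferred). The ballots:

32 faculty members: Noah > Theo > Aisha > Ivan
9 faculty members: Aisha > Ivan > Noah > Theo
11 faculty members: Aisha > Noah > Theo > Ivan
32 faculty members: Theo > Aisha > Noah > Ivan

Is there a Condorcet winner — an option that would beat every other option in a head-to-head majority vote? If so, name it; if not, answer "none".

Checking pairwise contests:
Aisha beats Noah 52–32.
Noah beats Theo 52–32.
Noah beats Ivan 75–9.
Theo beats Aisha 64–20.
Every option loses at least one head-to-head, so there is no Condorcet winner.

none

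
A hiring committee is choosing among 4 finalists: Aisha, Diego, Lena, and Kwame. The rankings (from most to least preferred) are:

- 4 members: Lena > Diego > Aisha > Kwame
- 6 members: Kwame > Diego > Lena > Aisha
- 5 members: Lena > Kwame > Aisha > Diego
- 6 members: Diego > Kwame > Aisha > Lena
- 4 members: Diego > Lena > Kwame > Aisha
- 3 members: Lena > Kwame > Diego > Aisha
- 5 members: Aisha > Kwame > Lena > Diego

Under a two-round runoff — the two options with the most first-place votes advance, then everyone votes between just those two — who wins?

Round 1 first-place votes: Aisha 5, Diego 10, Lena 12, Kwame 6.
Lena and Diego advance.
Runoff: Lena is preferred to Diego by 17 voters; Diego by 16.
Lena wins the runoff.

Lena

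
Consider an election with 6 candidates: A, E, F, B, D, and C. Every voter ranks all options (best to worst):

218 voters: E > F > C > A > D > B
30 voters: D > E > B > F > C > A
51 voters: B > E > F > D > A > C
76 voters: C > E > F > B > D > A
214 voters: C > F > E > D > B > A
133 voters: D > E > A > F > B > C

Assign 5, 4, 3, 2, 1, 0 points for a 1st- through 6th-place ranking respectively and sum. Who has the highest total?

E

A: 218·2 + 30·0 + 51·1 + 76·0 + 214·0 + 133·3 = 886
E: 218·5 + 30·4 + 51·4 + 76·4 + 214·3 + 133·4 = 2892
F: 218·4 + 30·2 + 51·3 + 76·3 + 214·4 + 133·2 = 2435
B: 218·0 + 30·3 + 51·5 + 76·2 + 214·1 + 133·1 = 844
D: 218·1 + 30·5 + 51·2 + 76·1 + 214·2 + 133·5 = 1639
C: 218·3 + 30·1 + 51·0 + 76·5 + 214·5 + 133·0 = 2134
E has the highest Borda score (2892).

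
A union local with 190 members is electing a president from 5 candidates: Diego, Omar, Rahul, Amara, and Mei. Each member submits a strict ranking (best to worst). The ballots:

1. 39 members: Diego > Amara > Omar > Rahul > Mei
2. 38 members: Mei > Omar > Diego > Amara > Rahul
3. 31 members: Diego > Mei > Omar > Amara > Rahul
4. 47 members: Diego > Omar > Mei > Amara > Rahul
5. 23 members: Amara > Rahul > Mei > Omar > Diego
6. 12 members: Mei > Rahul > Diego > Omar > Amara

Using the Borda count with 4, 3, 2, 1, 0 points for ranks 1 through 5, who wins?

Diego: 39·4 + 38·2 + 31·4 + 47·4 + 23·0 + 12·2 = 568
Omar: 39·2 + 38·3 + 31·2 + 47·3 + 23·1 + 12·1 = 430
Rahul: 39·1 + 38·0 + 31·0 + 47·0 + 23·3 + 12·3 = 144
Amara: 39·3 + 38·1 + 31·1 + 47·1 + 23·4 + 12·0 = 325
Mei: 39·0 + 38·4 + 31·3 + 47·2 + 23·2 + 12·4 = 433
Diego has the highest Borda score (568).

Diego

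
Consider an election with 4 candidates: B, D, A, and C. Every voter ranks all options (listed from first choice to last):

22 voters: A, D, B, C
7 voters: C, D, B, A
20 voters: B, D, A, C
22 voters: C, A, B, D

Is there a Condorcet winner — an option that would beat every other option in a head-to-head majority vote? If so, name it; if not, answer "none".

A vs B: 44–27 for A.
A vs D: 44–27 for A.
A vs C: 42–29 for A.
A beats every other option head-to-head.

A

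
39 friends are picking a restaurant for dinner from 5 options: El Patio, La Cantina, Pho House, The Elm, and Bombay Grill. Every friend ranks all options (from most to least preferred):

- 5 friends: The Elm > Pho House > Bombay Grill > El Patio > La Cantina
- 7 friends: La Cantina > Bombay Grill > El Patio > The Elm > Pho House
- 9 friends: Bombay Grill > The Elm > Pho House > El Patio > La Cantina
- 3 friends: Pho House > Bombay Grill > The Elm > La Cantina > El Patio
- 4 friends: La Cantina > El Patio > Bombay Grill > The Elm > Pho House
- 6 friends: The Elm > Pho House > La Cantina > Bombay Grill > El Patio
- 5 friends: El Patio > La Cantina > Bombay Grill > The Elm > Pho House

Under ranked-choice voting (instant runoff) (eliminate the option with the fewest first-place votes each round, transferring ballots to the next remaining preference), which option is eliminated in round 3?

The Elm

Round 1: El Patio 5, La Cantina 11, Pho House 3, The Elm 11, Bombay Grill 9. Eliminate Pho House.
Round 2: El Patio 5, La Cantina 11, The Elm 11, Bombay Grill 12. Eliminate El Patio.
Round 3: La Cantina 16, The Elm 11, Bombay Grill 12. Eliminate The Elm.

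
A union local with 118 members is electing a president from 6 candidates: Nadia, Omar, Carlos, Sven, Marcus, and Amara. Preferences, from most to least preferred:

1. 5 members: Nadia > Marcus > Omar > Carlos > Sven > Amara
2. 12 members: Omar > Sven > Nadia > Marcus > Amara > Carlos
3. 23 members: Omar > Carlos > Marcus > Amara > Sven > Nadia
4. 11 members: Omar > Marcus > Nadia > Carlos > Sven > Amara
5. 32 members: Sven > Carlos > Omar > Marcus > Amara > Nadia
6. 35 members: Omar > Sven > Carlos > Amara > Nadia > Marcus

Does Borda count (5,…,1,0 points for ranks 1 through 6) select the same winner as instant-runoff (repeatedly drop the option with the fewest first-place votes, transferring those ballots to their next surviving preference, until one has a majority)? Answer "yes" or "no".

Borda — scores: Nadia 129, Omar 516, Carlos 357, Sven 387, Marcus 221, Amara 160. Winner: Omar.
Instant-runoff — R1 Nadia 5, Omar 81, Carlos 0, Sven 32, Marcus 0, Amara 0 (Omar winner). Winner: Omar.
The two methods agree.

yes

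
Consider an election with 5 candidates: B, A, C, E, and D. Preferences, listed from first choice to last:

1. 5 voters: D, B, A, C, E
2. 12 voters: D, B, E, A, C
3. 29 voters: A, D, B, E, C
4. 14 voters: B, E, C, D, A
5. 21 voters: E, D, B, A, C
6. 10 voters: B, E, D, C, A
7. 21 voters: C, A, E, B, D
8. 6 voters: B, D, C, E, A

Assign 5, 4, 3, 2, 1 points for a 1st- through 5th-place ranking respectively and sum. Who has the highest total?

B

B: 5·4 + 12·4 + 29·3 + 14·5 + 21·3 + 10·5 + 21·2 + 6·5 = 410
A: 5·3 + 12·2 + 29·5 + 14·1 + 21·2 + 10·1 + 21·4 + 6·1 = 340
C: 5·2 + 12·1 + 29·1 + 14·3 + 21·1 + 10·2 + 21·5 + 6·3 = 257
E: 5·1 + 12·3 + 29·2 + 14·4 + 21·5 + 10·4 + 21·3 + 6·2 = 375
D: 5·5 + 12·5 + 29·4 + 14·2 + 21·4 + 10·3 + 21·1 + 6·4 = 388
B has the highest Borda score (410).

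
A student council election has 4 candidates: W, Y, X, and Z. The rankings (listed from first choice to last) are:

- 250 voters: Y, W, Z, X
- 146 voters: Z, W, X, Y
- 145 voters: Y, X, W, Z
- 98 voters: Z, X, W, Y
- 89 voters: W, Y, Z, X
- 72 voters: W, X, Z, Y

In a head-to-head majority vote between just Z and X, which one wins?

Z

Voters preferring Z to X: 583; preferring X to Z: 217.
Z wins the head-to-head.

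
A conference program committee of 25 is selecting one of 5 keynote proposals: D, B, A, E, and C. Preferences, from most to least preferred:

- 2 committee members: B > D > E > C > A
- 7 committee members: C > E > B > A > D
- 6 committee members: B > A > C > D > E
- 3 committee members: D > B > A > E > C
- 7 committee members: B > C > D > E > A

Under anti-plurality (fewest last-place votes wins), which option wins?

Last-place votes: D 7, B 0, A 9, E 6, C 3.
B is ranked last by the fewest voters, so B wins.

B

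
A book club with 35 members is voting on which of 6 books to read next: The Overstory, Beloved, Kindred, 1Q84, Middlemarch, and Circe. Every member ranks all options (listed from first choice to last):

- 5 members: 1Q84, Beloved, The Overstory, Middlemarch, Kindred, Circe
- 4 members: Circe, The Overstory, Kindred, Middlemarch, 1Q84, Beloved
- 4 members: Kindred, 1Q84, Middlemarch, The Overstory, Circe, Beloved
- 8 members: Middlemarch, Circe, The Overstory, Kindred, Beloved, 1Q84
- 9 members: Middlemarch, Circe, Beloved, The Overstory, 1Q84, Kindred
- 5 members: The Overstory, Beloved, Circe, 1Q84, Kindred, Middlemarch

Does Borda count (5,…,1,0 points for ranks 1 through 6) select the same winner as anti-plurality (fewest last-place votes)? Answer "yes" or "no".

Borda — scores: The Overstory 106, Beloved 75, Kindred 58, 1Q84 64, Middlemarch 115, Circe 107. Winner: Middlemarch.
Anti-plurality — last-place votes: The Overstory 0, Beloved 8, Kindred 9, 1Q84 8, Middlemarch 5, Circe 5. Winner: The Overstory.
The two methods disagree.

no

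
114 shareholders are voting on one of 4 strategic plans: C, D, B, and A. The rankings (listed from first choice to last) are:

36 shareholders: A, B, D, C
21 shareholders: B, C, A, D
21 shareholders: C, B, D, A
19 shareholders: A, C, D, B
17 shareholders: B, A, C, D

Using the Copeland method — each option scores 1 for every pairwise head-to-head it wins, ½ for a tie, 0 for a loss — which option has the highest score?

C: beats D; loses to B and A → score 1.
D: loses to C, B, and A → score 0.
B: beats C, D, and A → score 3.
A: beats C and D; loses to B → score 2.
B has the best pairwise record.

B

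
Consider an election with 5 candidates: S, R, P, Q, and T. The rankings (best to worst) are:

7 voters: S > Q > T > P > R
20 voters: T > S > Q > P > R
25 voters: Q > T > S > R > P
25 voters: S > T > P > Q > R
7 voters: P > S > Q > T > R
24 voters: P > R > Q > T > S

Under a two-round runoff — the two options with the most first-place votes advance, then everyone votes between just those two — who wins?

S

Round 1 first-place votes: S 32, R 0, P 31, Q 25, T 20.
S and P advance.
Runoff: S is preferred to P by 77 voters; P by 31.
S wins the runoff.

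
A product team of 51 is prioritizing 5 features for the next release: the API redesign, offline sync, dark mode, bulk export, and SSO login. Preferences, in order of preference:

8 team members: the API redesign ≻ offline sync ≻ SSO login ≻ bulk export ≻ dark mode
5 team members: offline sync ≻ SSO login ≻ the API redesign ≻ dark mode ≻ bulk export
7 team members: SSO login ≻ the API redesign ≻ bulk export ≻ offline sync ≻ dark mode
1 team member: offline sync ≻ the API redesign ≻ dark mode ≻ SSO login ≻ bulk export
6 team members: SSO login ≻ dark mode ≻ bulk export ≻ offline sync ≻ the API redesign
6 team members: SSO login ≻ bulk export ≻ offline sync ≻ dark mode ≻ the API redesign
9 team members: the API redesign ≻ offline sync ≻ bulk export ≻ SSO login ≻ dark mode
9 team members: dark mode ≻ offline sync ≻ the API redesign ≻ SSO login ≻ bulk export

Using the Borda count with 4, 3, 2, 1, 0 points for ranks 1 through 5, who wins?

offline sync

the API redesign: 8·4 + 5·2 + 7·3 + 1·3 + 6·0 + 6·0 + 9·4 + 9·2 = 120
offline sync: 8·3 + 5·4 + 7·1 + 1·4 + 6·1 + 6·2 + 9·3 + 9·3 = 127
dark mode: 8·0 + 5·1 + 7·0 + 1·2 + 6·3 + 6·1 + 9·0 + 9·4 = 67
bulk export: 8·1 + 5·0 + 7·2 + 1·0 + 6·2 + 6·3 + 9·2 + 9·0 = 70
SSO login: 8·2 + 5·3 + 7·4 + 1·1 + 6·4 + 6·4 + 9·1 + 9·1 = 126
offline sync has the highest Borda score (127).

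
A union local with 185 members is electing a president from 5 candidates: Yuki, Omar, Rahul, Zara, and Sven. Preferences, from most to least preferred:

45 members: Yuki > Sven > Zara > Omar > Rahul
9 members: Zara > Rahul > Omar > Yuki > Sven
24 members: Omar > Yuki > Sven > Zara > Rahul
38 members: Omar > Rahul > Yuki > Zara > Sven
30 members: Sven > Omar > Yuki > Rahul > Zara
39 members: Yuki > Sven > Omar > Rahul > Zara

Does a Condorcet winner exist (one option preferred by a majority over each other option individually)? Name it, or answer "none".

Checking pairwise contests:
Omar beats Yuki 101–84.
Sven beats Omar 114–71.
Yuki beats Rahul 138–47.
Yuki beats Zara 176–9.
Yuki beats Sven 155–30.
Every option loses at least one head-to-head, so there is no Condorcet winner.

none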